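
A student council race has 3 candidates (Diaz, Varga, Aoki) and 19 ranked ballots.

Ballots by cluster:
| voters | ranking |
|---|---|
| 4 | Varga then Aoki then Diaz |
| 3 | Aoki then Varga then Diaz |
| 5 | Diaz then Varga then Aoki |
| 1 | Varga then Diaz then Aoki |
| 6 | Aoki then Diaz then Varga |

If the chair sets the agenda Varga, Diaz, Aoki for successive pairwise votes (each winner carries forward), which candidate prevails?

Round 1: Varga vs Diaz — 8–11, Diaz advances.
Round 2: Diaz vs Aoki — 6–13, Aoki advances.
The agenda winner is Aoki.

Aoki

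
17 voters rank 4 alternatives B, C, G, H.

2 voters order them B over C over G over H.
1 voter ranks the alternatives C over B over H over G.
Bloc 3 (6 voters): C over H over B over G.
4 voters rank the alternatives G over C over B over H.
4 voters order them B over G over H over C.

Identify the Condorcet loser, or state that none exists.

Pairwise majorities:
B vs C: 6 to 11, C.
B vs G: 13 to 4, B.
B vs H: 2+1+4+4 = 11 for B, 6 for H — B by 11–6.
C vs G: C, 9–8.
C vs H: C, 13–4.
G vs H: G, 10–7.
H is beaten in every head-to-head and is the Condorcet loser.

H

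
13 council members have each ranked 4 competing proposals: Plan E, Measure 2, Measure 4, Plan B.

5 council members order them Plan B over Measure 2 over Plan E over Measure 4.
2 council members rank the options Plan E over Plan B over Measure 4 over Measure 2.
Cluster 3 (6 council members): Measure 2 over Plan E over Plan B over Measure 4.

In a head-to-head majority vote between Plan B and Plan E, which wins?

Plan E

Ballots ranking Plan B above Plan E: 5.
Ballots ranking Plan E above Plan B: 13 − 5 = 8.
Plan E wins the head-to-head 8–5.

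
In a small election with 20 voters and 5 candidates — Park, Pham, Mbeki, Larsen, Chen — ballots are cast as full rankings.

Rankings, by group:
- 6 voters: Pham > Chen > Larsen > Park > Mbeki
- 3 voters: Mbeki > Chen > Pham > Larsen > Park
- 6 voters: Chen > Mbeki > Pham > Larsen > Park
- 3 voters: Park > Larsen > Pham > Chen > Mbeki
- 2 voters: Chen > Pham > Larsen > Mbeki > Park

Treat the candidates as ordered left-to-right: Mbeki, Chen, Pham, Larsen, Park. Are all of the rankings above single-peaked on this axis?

Axis positions: Mbeki=1, Chen=2, Pham=3, Larsen=4, Park=5.
Group 1 (peak Pham at position 3): ranking walks positions 3-2-4-5-1, expanding outward from the peak — single-peaked.
Group 2 (peak Mbeki at position 1): ranking walks positions 1-2-3-4-5, expanding outward from the peak — single-peaked.
Group 3 (peak Chen at position 2): ranking walks positions 2-1-3-4-5, expanding outward from the peak — single-peaked.
Group 4 (peak Park at position 5): ranking walks positions 5-4-3-2-1, expanding outward from the peak — single-peaked.
Group 5 (peak Chen at position 2): ranking walks positions 2-3-4-1-5, expanding outward from the peak — single-peaked.
Every ranking is single-peaked on this axis.

yes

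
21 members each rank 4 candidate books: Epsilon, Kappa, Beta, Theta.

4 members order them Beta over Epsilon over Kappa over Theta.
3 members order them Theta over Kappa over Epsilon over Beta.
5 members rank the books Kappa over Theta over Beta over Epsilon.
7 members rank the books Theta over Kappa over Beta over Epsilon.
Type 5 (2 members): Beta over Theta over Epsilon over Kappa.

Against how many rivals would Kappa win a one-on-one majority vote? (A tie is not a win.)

Kappa against each rival (21 members):
Kappa vs Epsilon: 3+5+7 = 15 for Kappa, 6 for Epsilon — Kappa by 15–6.
Kappa vs Beta: Kappa is ranked higher on 3+5+7 = 15 ballots, Beta on 6. Kappa wins 15–6.
Kappa vs Theta: Kappa preferred on 4+5 = 9 ballots; Theta wins 12–9.
Kappa beats Epsilon, Beta; loses to Theta — 2 pairwise wins.

2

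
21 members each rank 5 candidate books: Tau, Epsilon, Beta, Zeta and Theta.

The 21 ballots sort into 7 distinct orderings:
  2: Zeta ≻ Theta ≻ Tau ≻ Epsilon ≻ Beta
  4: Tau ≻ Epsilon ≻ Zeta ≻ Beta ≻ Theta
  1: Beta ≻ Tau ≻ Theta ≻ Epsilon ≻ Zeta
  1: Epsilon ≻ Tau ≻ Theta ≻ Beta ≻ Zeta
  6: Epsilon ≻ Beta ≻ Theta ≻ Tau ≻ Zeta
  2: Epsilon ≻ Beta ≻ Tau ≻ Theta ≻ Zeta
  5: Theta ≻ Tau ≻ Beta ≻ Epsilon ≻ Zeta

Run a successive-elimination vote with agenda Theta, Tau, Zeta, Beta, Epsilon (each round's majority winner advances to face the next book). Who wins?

Round 1: Theta vs Tau — 13–8, Theta advances.
Round 2: Theta vs Zeta — 15–6, Theta advances.
Round 3: Theta vs Beta — 8–13, Beta advances.
Round 4: Beta vs Epsilon — 6–15, Epsilon advances.
Epsilon survives the agenda.

Epsilon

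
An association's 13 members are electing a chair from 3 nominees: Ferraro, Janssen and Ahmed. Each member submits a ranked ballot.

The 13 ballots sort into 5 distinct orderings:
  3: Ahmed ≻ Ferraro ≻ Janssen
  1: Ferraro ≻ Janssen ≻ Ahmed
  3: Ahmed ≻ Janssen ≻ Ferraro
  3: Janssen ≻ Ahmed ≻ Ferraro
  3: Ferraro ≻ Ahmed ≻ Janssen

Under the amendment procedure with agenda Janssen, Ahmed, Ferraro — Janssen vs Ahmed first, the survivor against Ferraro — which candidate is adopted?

Ahmed

Round 1: Janssen vs Ahmed — 4–9, Ahmed advances.
Round 2: Ahmed vs Ferraro — 9–4, Ahmed advances.
The agenda winner is Ahmed.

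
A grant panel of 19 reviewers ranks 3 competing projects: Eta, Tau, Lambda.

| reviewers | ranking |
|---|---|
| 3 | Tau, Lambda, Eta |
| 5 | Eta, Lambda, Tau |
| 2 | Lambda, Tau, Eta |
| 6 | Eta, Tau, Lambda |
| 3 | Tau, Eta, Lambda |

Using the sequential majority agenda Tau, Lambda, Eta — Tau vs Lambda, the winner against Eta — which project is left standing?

Eta

Round 1: Tau vs Lambda — 12–7, Tau advances.
Round 2: Tau vs Eta — 8–11, Eta advances.
Eta survives the agenda.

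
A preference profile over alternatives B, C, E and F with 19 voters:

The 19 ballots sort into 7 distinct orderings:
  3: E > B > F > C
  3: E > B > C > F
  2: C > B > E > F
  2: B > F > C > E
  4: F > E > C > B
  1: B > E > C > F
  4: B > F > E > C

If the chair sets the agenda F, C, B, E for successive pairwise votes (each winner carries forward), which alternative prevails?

Round 1: F vs C — 13–6, F advances.
Round 2: F vs B — 4–15, B advances.
Round 3: B vs E — 9–10, E advances.
The agenda winner is E.

E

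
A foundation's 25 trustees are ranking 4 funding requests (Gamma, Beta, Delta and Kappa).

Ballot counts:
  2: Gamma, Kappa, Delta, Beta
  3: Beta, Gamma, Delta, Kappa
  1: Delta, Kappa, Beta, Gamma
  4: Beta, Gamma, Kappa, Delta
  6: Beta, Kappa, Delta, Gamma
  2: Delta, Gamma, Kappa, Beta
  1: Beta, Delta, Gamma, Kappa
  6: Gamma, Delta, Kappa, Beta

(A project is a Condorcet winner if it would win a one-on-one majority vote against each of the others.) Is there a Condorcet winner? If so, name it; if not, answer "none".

Pairwise majorities:
Gamma vs Beta: 10 to 15, Beta.
Gamma vs Delta: Gamma is ranked higher on 2+3+4+6 = 15 ballots, Delta on 10. Gamma wins 15–10.
Gamma vs Kappa: 18 to 7, Gamma.
Beta vs Delta: 14 to 11, Beta.
Beta vs Kappa: Beta preferred on 3+4+6+1 = 14 ballots; Beta wins 14–11.
Delta vs Kappa: Delta preferred on 3+1+2+1+6 = 13 ballots; Delta wins 13–12.
Beta beats each of Gamma, Delta, Kappa — Beta is the Condorcet winner.

Beta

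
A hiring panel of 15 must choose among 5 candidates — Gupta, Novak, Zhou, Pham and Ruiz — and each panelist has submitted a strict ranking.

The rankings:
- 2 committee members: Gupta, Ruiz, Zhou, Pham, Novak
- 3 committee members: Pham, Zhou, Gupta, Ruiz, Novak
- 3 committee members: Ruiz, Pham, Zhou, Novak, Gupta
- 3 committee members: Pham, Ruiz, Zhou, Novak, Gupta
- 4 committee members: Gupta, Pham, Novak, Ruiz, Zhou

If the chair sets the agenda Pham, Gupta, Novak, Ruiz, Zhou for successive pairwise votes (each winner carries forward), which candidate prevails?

Pham

Round 1: Pham vs Gupta — 9–6, Pham advances.
Round 2: Pham vs Novak — 15–0, Pham advances.
Round 3: Pham vs Ruiz — 10–5, Pham advances.
Round 4: Pham vs Zhou — 13–2, Pham advances.
The agenda winner is Pham.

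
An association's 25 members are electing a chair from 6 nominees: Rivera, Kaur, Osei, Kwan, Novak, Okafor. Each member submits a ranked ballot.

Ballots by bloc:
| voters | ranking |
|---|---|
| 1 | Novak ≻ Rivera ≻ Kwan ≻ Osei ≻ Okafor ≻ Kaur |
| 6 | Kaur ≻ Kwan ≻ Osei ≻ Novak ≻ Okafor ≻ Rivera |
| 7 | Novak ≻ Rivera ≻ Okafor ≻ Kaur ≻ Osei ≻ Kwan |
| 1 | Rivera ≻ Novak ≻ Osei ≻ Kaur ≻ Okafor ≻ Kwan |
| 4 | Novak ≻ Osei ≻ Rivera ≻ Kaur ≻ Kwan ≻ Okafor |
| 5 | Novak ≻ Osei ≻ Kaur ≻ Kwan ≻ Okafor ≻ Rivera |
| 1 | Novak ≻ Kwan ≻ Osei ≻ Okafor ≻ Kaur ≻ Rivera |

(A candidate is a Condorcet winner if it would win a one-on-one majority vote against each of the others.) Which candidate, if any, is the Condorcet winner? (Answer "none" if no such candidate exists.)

Novak

Head-to-head results (25 voters):
Rivera–Kaur: Rivera 13–12.
Rivera vs Osei: Rivera is ranked higher on 1+7+1 = 9 ballots, Osei on 16. Osei wins 16–9.
Rivera vs Kwan: Rivera is ranked higher on 1+7+1+4 = 13 ballots, Kwan on 12. Rivera wins 13–12.
Rivera vs Novak: Novak wins 24–1.
Rivera–Okafor: Rivera 13–12.
Kaur vs Osei: Kaur preferred on 6+7 = 13 ballots; Kaur wins 13–12.
Kaur vs Kwan: 23 to 2, Kaur.
Kaur vs Novak: Kaur is ranked higher on 6 ballots, Novak on 19. Novak wins 19–6.
Kaur vs Okafor: 6+1+4+5 = 16 for Kaur, 9 for Okafor — Kaur by 16–9.
Osei vs Kwan: Osei wins 17–8.
Osei–Novak: Novak 19–6.
Osei vs Okafor: Osei wins 18–7.
Kwan vs Novak: Novak, 19–6.
Kwan vs Okafor: Kwan, 17–8.
Novak vs Okafor: Novak is ranked higher on 25 ballots, Okafor on 0. Novak wins 25–0.
Novak beats each of Rivera, Kaur, Osei, Kwan, Okafor — Novak is the Condorcet winner.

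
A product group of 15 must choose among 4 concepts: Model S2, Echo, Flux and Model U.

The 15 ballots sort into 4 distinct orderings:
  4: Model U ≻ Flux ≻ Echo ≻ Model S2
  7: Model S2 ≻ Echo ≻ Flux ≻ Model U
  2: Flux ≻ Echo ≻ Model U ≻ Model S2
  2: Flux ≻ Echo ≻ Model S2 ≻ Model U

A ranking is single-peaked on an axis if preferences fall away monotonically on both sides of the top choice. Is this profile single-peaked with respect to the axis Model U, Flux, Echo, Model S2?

Axis positions: Model U=1, Flux=2, Echo=3, Model S2=4.
Ballot type 1 (peak Model U at position 1): ranking walks positions 1-2-3-4, expanding outward from the peak — single-peaked.
Ballot type 2 (peak Model S2 at position 4): ranking walks positions 4-3-2-1, expanding outward from the peak — single-peaked.
Ballot type 3 (peak Flux at position 2): ranking walks positions 2-3-1-4, expanding outward from the peak — single-peaked.
Ballot type 4 (peak Flux at position 2): ranking walks positions 2-3-4-1, expanding outward from the peak — single-peaked.
Every ranking is single-peaked on this axis.

yes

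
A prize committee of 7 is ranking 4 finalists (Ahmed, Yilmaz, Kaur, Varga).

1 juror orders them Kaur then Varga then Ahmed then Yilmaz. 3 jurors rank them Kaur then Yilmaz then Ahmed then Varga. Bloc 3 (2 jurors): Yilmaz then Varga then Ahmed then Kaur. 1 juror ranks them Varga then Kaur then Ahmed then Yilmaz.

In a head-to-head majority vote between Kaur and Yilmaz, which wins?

Kaur

Ballots ranking Kaur above Yilmaz: 1 + 3 + 1 = 5.
Ballots ranking Yilmaz above Kaur: 7 − 5 = 2.
Kaur wins the head-to-head 5–2.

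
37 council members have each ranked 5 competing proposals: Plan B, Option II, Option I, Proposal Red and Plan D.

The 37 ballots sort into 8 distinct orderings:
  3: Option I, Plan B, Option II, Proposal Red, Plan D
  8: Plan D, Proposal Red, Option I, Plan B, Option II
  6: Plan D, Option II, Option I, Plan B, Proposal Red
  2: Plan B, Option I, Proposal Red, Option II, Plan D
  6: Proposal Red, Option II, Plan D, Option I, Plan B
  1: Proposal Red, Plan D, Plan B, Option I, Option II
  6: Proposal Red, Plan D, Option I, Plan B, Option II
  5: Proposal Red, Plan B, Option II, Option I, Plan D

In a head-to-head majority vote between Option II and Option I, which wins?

Option I

Ballots ranking Option II above Option I: 6 + 6 + 5 = 17.
Ballots ranking Option I above Option II: 37 − 17 = 20.
Option I wins the head-to-head 20–17.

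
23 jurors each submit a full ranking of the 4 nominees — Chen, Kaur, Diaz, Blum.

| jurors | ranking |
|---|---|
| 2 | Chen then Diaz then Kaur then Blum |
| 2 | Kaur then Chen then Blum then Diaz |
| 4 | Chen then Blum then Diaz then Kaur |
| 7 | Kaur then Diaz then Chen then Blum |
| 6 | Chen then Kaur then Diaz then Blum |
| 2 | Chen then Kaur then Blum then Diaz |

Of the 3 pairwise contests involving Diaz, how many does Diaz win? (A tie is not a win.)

1

Diaz against each rival (23 jurors):
Diaz vs Chen: Chen, 16–7.
Diaz vs Kaur: 6 to 17, Kaur.
Diaz vs Blum: 15 to 8, Diaz.
Diaz beats Blum; loses to Chen, Kaur — 1 pairwise win.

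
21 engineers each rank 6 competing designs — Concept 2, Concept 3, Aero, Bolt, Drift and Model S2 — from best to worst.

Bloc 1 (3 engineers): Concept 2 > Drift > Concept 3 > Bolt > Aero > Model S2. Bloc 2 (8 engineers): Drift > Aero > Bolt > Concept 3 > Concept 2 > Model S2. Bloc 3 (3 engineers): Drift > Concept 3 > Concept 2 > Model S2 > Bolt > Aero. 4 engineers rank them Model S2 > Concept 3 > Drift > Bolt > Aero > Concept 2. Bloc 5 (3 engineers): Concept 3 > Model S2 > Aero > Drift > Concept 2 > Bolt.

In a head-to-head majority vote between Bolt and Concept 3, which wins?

Concept 3

Ballots ranking Bolt above Concept 3: 8.
Ballots ranking Concept 3 above Bolt: 21 − 8 = 13.
Concept 3 wins the head-to-head 13–8.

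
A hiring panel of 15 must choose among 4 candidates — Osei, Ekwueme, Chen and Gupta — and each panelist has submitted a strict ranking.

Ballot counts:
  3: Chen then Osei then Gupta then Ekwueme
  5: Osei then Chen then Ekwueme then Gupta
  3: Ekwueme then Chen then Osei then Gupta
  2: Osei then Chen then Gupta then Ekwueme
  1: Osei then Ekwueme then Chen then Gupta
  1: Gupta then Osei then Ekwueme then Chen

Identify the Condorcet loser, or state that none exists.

Gupta

Pairwise majorities:
Osei vs Ekwueme: 3+5+2+1+1 = 12 for Osei, 3 for Ekwueme — Osei by 12–3.
Osei vs Chen: Osei, 9–6.
Osei–Gupta: Osei 14–1.
Ekwueme–Chen: Chen 10–5.
Ekwueme vs Gupta: 5+3+1 = 9 for Ekwueme, 6 for Gupta — Ekwueme by 9–6.
Chen–Gupta: Chen 14–1.
Gupta loses to every other candidate — it is the Condorcet loser.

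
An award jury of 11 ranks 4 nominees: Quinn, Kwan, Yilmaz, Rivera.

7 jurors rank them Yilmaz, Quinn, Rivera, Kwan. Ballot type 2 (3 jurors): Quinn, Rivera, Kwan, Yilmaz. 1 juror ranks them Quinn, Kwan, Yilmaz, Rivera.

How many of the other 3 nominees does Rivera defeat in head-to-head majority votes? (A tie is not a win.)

Rivera against each rival (11 jurors):
Rivera vs Quinn: Quinn, 11–0.
Rivera vs Kwan: Rivera, 10–1.
Rivera vs Yilmaz: Yilmaz wins 8–3.
Rivera beats Kwan; loses to Quinn, Yilmaz — 1 pairwise win.

1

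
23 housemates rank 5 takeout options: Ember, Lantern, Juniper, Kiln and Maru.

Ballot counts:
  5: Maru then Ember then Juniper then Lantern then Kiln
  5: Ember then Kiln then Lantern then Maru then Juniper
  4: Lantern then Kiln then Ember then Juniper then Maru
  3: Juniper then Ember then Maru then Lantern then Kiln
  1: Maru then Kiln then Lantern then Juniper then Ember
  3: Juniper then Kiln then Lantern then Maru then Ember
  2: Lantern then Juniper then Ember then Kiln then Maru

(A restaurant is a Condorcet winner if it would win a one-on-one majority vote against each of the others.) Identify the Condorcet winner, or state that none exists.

Ember

Check each pair by majority over 23 ballots:
Ember vs Lantern: Ember, 13–10.
Ember–Juniper: Ember 14–9.
Ember–Kiln: Ember 15–8.
Ember vs Maru: Ember wins 14–9.
Lantern vs Juniper: Lantern, 12–11.
Lantern vs Kiln: Lantern wins 14–9.
Lantern–Maru: Lantern 14–9.
Juniper vs Kiln: Juniper, 13–10.
Juniper–Maru: Juniper 12–11.
Kiln vs Maru: Kiln wins 14–9.
Only Ember has no losses; Ember is the Condorcet winner.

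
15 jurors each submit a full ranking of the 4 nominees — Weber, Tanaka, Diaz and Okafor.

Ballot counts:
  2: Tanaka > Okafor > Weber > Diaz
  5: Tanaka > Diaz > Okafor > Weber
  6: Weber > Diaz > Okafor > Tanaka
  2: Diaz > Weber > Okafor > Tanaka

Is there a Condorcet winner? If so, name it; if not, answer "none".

Pairwise majorities:
Weber vs Tanaka: Weber wins 8–7.
Weber vs Diaz: Weber wins 8–7.
Weber vs Okafor: Weber wins 8–7.
Tanaka vs Diaz: Diaz wins 8–7.
Tanaka vs Okafor: Okafor, 8–7.
Diaz vs Okafor: Diaz, 13–2.
Weber beats each of Tanaka, Diaz, Okafor — Weber is the Condorcet winner.

Weber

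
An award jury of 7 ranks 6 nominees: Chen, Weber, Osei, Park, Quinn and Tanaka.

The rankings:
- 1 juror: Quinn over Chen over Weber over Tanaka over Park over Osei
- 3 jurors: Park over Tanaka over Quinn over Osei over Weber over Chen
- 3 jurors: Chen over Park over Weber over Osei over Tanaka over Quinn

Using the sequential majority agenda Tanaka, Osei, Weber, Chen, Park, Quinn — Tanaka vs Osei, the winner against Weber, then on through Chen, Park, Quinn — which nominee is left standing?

Quinn

Round 1: Tanaka vs Osei — 4–3, Tanaka advances.
Round 2: Tanaka vs Weber — 3–4, Weber advances.
Round 3: Weber vs Chen — 3–4, Chen advances.
Round 4: Chen vs Park — 4–3, Chen advances.
Round 5: Chen vs Quinn — 3–4, Quinn advances.
The agenda winner is Quinn.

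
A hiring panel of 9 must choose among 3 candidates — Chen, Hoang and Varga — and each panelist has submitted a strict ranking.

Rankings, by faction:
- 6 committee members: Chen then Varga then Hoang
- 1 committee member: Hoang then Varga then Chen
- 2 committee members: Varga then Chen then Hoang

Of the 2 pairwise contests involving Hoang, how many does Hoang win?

Hoang against each rival (9 committee members):
Hoang vs Chen: Chen, 8–1.
Hoang vs Varga: Varga, 8–1.
Hoang beats no one; loses to Chen, Varga — 0 pairwise wins.

0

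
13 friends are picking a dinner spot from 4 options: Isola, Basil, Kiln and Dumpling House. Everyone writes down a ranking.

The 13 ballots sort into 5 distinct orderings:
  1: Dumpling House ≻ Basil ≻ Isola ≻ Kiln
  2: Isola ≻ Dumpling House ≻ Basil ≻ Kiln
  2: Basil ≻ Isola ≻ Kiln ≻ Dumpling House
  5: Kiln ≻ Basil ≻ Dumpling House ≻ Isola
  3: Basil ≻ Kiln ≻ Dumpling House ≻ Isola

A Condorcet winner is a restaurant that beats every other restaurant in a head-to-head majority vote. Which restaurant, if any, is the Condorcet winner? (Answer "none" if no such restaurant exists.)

Basil

Check each pair by majority over 13 ballots:
Isola–Basil: Basil 11–2.
Isola vs Kiln: Kiln wins 8–5.
Isola–Dumpling House: Dumpling House 9–4.
Basil vs Kiln: Basil wins 8–5.
Basil–Dumpling House: Basil 10–3.
Kiln–Dumpling House: Kiln 10–3.
Only Basil has no losses; Basil is the Condorcet winner.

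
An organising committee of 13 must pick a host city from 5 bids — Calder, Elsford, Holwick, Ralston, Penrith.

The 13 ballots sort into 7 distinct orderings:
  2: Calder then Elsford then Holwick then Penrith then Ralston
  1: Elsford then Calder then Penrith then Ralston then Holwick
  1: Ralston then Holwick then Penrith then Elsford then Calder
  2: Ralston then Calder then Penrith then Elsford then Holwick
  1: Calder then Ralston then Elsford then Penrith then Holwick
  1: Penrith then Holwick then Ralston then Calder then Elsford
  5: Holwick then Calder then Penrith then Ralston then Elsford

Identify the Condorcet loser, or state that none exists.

Elsford

Pairwise majorities:
Calder vs Elsford: Calder preferred on 2+2+1+1+5 = 11 ballots; Calder wins 11–2.
Calder vs Holwick: Calder is ranked higher on 2+1+2+1 = 6 ballots, Holwick on 7. Holwick wins 7–6.
Calder–Ralston: Calder 9–4.
Calder vs Penrith: 11 to 2, Calder.
Elsford–Holwick: Holwick 7–6.
Elsford vs Ralston: 3 to 10, Ralston.
Elsford–Penrith: Penrith 9–4.
Holwick vs Ralston: 2+1+5 = 8 for Holwick, 5 for Ralston — Holwick by 8–5.
Holwick vs Penrith: Holwick, 8–5.
Ralston–Penrith: Penrith 9–4.
Elsford is beaten in every head-to-head and is the Condorcet loser.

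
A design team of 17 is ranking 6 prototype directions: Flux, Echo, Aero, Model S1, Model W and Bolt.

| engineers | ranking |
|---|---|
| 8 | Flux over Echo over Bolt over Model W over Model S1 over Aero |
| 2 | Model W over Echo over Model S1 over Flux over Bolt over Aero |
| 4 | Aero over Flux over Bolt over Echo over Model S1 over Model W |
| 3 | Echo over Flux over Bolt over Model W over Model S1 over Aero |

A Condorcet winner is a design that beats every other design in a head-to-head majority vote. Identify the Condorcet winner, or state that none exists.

Flux

Check each pair by majority over 17 ballots:
Flux–Echo: Flux 12–5.
Flux vs Aero: Flux is ranked higher on 8+2+3 = 13 ballots, Aero on 4. Flux wins 13–4.
Flux vs Model S1: Flux, 15–2.
Flux vs Model W: Flux, 15–2.
Flux vs Bolt: Flux wins 17–0.
Echo vs Aero: 13 to 4, Echo.
Echo vs Model S1: Echo, 17–0.
Echo vs Model W: Echo preferred on 8+4+3 = 15 ballots; Echo wins 15–2.
Echo vs Bolt: Echo is ranked higher on 8+2+3 = 13 ballots, Bolt on 4. Echo wins 13–4.
Aero–Model S1: Model S1 13–4.
Aero vs Model W: Model W, 13–4.
Aero vs Bolt: Bolt, 13–4.
Model S1 vs Model W: Model W wins 13–4.
Model S1 vs Bolt: Model S1 is ranked higher on 2 ballots, Bolt on 15. Bolt wins 15–2.
Model W vs Bolt: 2 to 15, Bolt.
Flux wins every pairwise contest, so Flux is the Condorcet winner.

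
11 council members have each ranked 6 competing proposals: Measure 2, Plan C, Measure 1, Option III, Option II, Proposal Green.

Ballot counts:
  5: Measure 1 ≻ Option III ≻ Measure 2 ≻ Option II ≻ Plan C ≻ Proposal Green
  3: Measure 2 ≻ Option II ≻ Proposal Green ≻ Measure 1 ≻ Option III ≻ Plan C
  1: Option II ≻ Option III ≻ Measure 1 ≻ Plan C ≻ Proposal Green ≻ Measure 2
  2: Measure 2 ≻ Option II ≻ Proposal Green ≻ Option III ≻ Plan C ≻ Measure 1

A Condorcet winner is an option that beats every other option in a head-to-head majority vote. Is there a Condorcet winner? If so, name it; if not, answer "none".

none

Check each pair by majority over 11 ballots:
Measure 2 vs Plan C: 10 to 1, Measure 2.
Measure 2 vs Measure 1: Measure 1 wins 6–5.
Measure 2–Option III: Option III 6–5.
Measure 2 vs Option II: Measure 2 preferred on 5+3+2 = 10 ballots; Measure 2 wins 10–1.
Measure 2 vs Proposal Green: Measure 2 is ranked higher on 5+3+2 = 10 ballots, Proposal Green on 1. Measure 2 wins 10–1.
Plan C vs Measure 1: 2 to 9, Measure 1.
Plan C vs Option III: Option III, 11–0.
Plan C–Option II: Option II 11–0.
Plan C vs Proposal Green: Plan C preferred on 5+1 = 6 ballots; Plan C wins 6–5.
Measure 1 vs Option III: Measure 1 preferred on 5+3 = 8 ballots; Measure 1 wins 8–3.
Measure 1 vs Option II: 5 for Measure 1, 6 for Option II — Option II by 6–5.
Measure 1 vs Proposal Green: 6 to 5, Measure 1.
Option III vs Option II: Option II wins 6–5.
Option III vs Proposal Green: Option III preferred on 5+1 = 6 ballots; Option III wins 6–5.
Option II vs Proposal Green: Option II wins 11–0.
No option is unbeaten: Measure 2 loses to Measure 1; Plan C loses to Measure 2; Measure 1 loses to Option II; Option III loses to Measure 1; Option II loses to Measure 2; Proposal Green loses to Measure 2. In particular Measure 2 beats Option II beats Measure 1 beats Measure 2 is a majority cycle — no Condorcet winner exists.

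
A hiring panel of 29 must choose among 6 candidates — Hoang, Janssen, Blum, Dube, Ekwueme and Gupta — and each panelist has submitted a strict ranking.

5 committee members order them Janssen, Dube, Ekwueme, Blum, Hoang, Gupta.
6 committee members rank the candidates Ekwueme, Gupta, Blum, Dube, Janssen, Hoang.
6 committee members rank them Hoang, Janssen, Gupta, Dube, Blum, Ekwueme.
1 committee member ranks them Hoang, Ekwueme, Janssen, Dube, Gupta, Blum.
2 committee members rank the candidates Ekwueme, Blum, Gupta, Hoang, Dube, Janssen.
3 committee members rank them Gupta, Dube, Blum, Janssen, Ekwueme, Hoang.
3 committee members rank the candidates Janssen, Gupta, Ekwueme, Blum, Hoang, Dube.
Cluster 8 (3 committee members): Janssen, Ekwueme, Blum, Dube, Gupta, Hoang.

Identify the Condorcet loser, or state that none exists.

Pairwise majorities:
Hoang vs Janssen: 9 to 20, Janssen.
Hoang vs Blum: Blum wins 22–7.
Hoang vs Dube: Hoang is ranked higher on 6+1+2+3 = 12 ballots, Dube on 17. Dube wins 17–12.
Hoang vs Ekwueme: Hoang is ranked higher on 6+1 = 7 ballots, Ekwueme on 22. Ekwueme wins 22–7.
Hoang vs Gupta: Gupta, 17–12.
Janssen vs Blum: Janssen is ranked higher on 5+6+1+3+3 = 18 ballots, Blum on 11. Janssen wins 18–11.
Janssen vs Dube: 5+6+1+3+3 = 18 for Janssen, 11 for Dube — Janssen by 18–11.
Janssen–Ekwueme: Janssen 20–9.
Janssen vs Gupta: Janssen, 18–11.
Blum vs Dube: Dube, 15–14.
Blum vs Ekwueme: Ekwueme, 20–9.
Blum vs Gupta: Blum is ranked higher on 5+2+3 = 10 ballots, Gupta on 19. Gupta wins 19–10.
Dube vs Ekwueme: 14 to 15, Ekwueme.
Dube vs Gupta: 9 to 20, Gupta.
Ekwueme–Gupta: Ekwueme 17–12.
Hoang is beaten in every head-to-head and is the Condorcet loser.

Hoang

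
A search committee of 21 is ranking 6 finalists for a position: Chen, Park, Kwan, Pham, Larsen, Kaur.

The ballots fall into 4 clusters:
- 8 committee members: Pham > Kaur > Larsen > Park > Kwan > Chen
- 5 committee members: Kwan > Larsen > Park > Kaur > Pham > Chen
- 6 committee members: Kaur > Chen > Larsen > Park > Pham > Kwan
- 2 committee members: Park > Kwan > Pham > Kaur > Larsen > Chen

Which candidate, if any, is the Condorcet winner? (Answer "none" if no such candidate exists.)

Kaur

Check each pair by majority over 21 ballots:
Chen vs Park: Park, 15–6.
Chen–Kwan: Kwan 15–6.
Chen vs Pham: Pham wins 15–6.
Chen vs Larsen: Larsen, 15–6.
Chen vs Kaur: Kaur wins 21–0.
Park vs Kwan: Park wins 16–5.
Park–Pham: Park 13–8.
Park vs Larsen: Larsen wins 19–2.
Park vs Kaur: Kaur, 14–7.
Kwan vs Pham: Pham wins 14–7.
Kwan–Larsen: Larsen 14–7.
Kwan–Kaur: Kaur 14–7.
Pham vs Larsen: Larsen wins 11–10.
Pham vs Kaur: Kaur, 11–10.
Larsen vs Kaur: Kaur wins 16–5.
Only Kaur has no losses; Kaur is the Condorcet winner.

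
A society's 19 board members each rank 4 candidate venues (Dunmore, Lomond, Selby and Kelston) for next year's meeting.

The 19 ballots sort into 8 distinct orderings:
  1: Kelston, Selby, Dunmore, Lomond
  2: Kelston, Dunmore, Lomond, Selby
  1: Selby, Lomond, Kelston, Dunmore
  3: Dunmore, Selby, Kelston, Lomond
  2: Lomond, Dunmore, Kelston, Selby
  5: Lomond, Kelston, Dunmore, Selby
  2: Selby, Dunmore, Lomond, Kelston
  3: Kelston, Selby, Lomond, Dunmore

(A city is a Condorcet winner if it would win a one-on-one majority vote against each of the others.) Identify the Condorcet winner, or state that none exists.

Check each pair by majority over 19 ballots:
Dunmore–Lomond: Lomond 11–8.
Dunmore–Selby: Dunmore 12–7.
Dunmore vs Kelston: Kelston, 12–7.
Lomond vs Selby: Selby wins 10–9.
Lomond vs Kelston: Lomond, 10–9.
Selby vs Kelston: Kelston wins 13–6.
No city is unbeaten: Dunmore loses to Lomond; Lomond loses to Selby; Selby loses to Dunmore; Kelston loses to Lomond. In particular Dunmore > Selby > Lomond > Dunmore is a majority cycle — no Condorcet winner exists.

none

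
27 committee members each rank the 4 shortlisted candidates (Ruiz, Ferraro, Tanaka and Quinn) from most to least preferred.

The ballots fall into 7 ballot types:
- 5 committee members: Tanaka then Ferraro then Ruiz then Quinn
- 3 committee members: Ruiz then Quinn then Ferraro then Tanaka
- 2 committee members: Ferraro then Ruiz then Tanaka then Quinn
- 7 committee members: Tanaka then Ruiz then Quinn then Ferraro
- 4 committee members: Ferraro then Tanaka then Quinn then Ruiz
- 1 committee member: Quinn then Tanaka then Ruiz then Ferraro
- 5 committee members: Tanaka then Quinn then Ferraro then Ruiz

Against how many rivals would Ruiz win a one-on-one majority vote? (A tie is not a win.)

Ruiz against each rival (27 committee members):
Ruiz vs Ferraro: Ruiz is ranked higher on 3+7+1 = 11 ballots, Ferraro on 16. Ferraro wins 16–11.
Ruiz–Tanaka: Tanaka 22–5.
Ruiz vs Quinn: 5+3+2+7 = 17 for Ruiz, 10 for Quinn — Ruiz by 17–10.
Ruiz beats Quinn; loses to Ferraro, Tanaka — 1 pairwise win.

1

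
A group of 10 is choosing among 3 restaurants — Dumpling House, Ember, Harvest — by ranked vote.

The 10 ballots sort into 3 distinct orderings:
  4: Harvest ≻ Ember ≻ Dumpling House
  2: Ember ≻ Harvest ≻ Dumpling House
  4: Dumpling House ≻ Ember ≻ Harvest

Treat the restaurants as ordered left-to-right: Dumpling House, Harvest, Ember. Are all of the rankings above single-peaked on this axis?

no

Axis positions: Dumpling House=1, Harvest=2, Ember=3.
Type 1 (peak Harvest at position 2): ranking walks positions 2-3-1, expanding outward from the peak — single-peaked.
Type 2 (peak Ember at position 3): ranking walks positions 3-2-1, expanding outward from the peak — single-peaked.
Type 3: ranking walks positions 1-3-2; Ember is ranked above Harvest even though Harvest lies between Ember and the peak Dumpling House on the axis — preferences dip and rise again. Not single-peaked.
Type 3 violates single-peakedness, so the profile is not single-peaked on this axis.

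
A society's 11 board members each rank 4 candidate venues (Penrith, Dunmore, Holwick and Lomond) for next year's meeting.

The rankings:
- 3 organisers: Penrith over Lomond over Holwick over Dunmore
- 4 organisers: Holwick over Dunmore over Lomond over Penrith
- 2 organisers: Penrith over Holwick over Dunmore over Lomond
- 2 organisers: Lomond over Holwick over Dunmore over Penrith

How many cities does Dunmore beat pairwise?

Dunmore against each rival (11 organisers):
Dunmore–Penrith: Dunmore 6–5.
Dunmore vs Holwick: Holwick, 11–0.
Dunmore–Lomond: Dunmore 6–5.
Dunmore beats Penrith, Lomond; loses to Holwick — 2 pairwise wins.

2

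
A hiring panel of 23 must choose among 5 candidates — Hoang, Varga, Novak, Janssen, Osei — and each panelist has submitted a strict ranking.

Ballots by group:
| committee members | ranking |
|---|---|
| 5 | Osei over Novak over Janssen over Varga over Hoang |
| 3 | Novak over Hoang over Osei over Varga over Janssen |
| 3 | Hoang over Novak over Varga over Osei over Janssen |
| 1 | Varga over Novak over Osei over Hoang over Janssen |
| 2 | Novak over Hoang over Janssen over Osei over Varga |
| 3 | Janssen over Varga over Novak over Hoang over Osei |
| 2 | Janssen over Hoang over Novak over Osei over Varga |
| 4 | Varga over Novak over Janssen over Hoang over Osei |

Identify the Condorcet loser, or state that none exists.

Head-to-head results (23 committee members):
Hoang vs Varga: Hoang preferred on 3+3+2+2 = 10 ballots; Varga wins 13–10.
Hoang vs Novak: Hoang is ranked higher on 3+2 = 5 ballots, Novak on 18. Novak wins 18–5.
Hoang–Janssen: Janssen 14–9.
Hoang–Osei: Hoang 17–6.
Varga vs Novak: Novak wins 15–8.
Varga vs Janssen: Varga preferred on 3+3+1+4 = 11 ballots; Janssen wins 12–11.
Varga–Osei: Osei 12–11.
Novak vs Janssen: Novak is ranked higher on 5+3+3+1+2+4 = 18 ballots, Janssen on 5. Novak wins 18–5.
Novak vs Osei: Novak wins 18–5.
Janssen vs Osei: 11 to 12, Osei.
Each candidate has at least one pairwise win (Hoang beats Osei; Varga beats Hoang; Novak beats Hoang; Janssen beats Hoang; Osei beats Varga) — no Condorcet loser.

none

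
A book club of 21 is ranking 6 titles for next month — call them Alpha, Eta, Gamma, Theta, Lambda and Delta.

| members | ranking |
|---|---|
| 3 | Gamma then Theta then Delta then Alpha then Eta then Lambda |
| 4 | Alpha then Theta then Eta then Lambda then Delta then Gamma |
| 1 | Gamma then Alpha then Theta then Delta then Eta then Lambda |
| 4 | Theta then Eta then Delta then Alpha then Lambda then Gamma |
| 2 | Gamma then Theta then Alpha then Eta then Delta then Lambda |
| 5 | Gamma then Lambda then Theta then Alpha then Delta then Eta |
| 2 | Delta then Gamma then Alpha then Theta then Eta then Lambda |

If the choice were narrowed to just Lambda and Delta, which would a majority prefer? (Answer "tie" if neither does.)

Ballots ranking Lambda above Delta: 4 + 5 = 9.
Ballots ranking Delta above Lambda: 21 − 9 = 12.
Delta wins the head-to-head 12–9.

Delta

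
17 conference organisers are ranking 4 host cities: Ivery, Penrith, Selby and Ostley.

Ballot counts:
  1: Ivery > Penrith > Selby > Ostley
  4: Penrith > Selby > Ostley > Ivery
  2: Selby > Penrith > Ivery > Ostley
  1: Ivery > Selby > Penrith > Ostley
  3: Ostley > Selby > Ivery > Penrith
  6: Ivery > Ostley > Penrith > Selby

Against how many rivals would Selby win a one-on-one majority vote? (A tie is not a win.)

1

Selby against each rival (17 organisers):
Selby vs Ivery: Selby wins 9–8.
Selby vs Penrith: 2+1+3 = 6 for Selby, 11 for Penrith — Penrith by 11–6.
Selby vs Ostley: Selby preferred on 1+4+2+1 = 8 ballots; Ostley wins 9–8.
Selby beats Ivery; loses to Penrith, Ostley — 1 pairwise win.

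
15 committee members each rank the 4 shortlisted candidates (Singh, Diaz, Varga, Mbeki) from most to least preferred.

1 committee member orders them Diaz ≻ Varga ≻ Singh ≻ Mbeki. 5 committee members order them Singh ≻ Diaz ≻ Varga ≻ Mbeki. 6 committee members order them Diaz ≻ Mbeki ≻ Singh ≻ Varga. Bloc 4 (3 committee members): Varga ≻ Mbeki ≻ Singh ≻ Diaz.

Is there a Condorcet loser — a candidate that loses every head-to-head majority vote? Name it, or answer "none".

Head-to-head results (15 committee members):
Singh vs Diaz: Singh, 8–7.
Singh–Varga: Singh 11–4.
Singh vs Mbeki: Singh preferred on 1+5 = 6 ballots; Mbeki wins 9–6.
Diaz vs Varga: 1+5+6 = 12 for Diaz, 3 for Varga — Diaz by 12–3.
Diaz vs Mbeki: Diaz wins 12–3.
Varga vs Mbeki: Varga preferred on 1+5+3 = 9 ballots; Varga wins 9–6.
Each candidate has at least one pairwise win (Singh beats Diaz; Diaz beats Varga; Varga beats Mbeki; Mbeki beats Singh) — no Condorcet loser.

none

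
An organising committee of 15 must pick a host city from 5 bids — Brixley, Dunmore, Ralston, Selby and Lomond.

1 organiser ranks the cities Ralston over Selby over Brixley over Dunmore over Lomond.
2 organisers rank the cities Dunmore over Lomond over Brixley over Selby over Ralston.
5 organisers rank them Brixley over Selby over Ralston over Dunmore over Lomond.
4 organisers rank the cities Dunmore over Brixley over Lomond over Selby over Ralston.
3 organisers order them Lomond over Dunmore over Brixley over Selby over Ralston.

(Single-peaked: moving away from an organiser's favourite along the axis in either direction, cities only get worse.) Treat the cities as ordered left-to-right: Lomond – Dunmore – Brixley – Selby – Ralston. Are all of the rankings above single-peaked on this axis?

Axis positions: Lomond=1, Dunmore=2, Brixley=3, Selby=4, Ralston=5.
Type 1 (peak Ralston at position 5): ranking walks positions 5-4-3-2-1, expanding outward from the peak — single-peaked.
Type 2 (peak Dunmore at position 2): ranking walks positions 2-1-3-4-5, expanding outward from the peak — single-peaked.
Type 3 (peak Brixley at position 3): ranking walks positions 3-4-5-2-1, expanding outward from the peak — single-peaked.
Type 4 (peak Dunmore at position 2): ranking walks positions 2-3-1-4-5, expanding outward from the peak — single-peaked.
Type 5 (peak Lomond at position 1): ranking walks positions 1-2-3-4-5, expanding outward from the peak — single-peaked.
Every ranking is single-peaked on this axis.

yes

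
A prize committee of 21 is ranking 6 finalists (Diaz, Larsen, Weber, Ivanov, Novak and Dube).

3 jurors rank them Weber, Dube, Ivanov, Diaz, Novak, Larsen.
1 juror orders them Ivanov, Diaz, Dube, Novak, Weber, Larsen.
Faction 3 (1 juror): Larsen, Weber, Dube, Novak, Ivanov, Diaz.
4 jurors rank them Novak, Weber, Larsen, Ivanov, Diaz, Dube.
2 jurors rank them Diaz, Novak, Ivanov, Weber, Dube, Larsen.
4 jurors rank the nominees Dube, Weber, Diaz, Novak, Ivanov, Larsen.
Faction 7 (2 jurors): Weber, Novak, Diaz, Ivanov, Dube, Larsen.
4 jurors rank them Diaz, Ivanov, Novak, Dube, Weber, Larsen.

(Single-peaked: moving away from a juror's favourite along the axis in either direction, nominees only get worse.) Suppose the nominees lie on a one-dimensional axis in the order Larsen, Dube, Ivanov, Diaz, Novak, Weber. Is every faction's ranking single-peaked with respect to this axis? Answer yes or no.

no

Axis positions: Larsen=1, Dube=2, Ivanov=3, Diaz=4, Novak=5, Weber=6.
Faction 1: ranking walks positions 6-2-3-4-5-1; Dube is ranked above Novak even though Novak lies between Dube and the peak Weber on the axis — preferences dip and rise again. Not single-peaked.
Faction 2 (peak Ivanov at position 3): ranking walks positions 3-4-2-5-6-1, expanding outward from the peak — single-peaked.
Faction 3: ranking walks positions 1-6-2-5-3-4; Weber is ranked above Dube even though Dube lies between Weber and the peak Larsen on the axis — preferences dip and rise again. Not single-peaked.
Faction 4: ranking walks positions 5-6-1-3-4-2; Larsen is ranked above Diaz even though Diaz lies between Larsen and the peak Novak on the axis — preferences dip and rise again. Not single-peaked.
Faction 5 (peak Diaz at position 4): ranking walks positions 4-5-3-6-2-1, expanding outward from the peak — single-peaked.
Faction 6: ranking walks positions 2-6-4-5-3-1; Weber is ranked above Ivanov even though Ivanov lies between Weber and the peak Dube on the axis — preferences dip and rise again. Not single-peaked.
Faction 7 (peak Weber at position 6): ranking walks positions 6-5-4-3-2-1, expanding outward from the peak — single-peaked.
Faction 8 (peak Diaz at position 4): ranking walks positions 4-3-5-2-6-1, expanding outward from the peak — single-peaked.
Faction 1 violates single-peakedness, so the profile is not single-peaked on this axis.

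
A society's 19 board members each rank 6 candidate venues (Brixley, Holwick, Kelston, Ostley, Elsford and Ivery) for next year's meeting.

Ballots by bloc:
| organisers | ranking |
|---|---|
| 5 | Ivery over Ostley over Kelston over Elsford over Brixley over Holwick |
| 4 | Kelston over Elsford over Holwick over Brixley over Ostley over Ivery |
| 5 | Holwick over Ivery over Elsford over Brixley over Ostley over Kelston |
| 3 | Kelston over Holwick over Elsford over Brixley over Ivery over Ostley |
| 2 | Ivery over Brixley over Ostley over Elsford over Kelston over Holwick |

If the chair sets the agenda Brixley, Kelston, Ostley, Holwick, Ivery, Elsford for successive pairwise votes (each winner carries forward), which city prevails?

Round 1: Brixley vs Kelston — 7–12, Kelston advances.
Round 2: Kelston vs Ostley — 7–12, Ostley advances.
Round 3: Ostley vs Holwick — 7–12, Holwick advances.
Round 4: Holwick vs Ivery — 12–7, Holwick advances.
Round 5: Holwick vs Elsford — 8–11, Elsford advances.
Elsford survives the agenda.

Elsford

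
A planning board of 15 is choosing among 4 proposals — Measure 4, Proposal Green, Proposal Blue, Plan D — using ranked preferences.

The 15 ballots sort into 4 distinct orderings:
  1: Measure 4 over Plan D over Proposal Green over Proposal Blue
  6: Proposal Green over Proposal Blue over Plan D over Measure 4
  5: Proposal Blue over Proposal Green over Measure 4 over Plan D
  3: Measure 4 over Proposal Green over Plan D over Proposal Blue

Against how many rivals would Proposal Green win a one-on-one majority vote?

3

Proposal Green against each rival (15 council members):
Proposal Green vs Measure 4: Proposal Green preferred on 6+5 = 11 ballots; Proposal Green wins 11–4.
Proposal Green–Proposal Blue: Proposal Green 10–5.
Proposal Green vs Plan D: Proposal Green preferred on 6+5+3 = 14 ballots; Proposal Green wins 14–1.
Proposal Green beats Measure 4, Proposal Blue, Plan D — 3 pairwise wins.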